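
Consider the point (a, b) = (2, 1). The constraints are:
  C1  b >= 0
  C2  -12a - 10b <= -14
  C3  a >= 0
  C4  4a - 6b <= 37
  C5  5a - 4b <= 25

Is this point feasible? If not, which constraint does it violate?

feasible

C1: 1 ≥ 0 ✓
C2: -34 ≤ -14 ✓
C3: 2 ≥ 0 ✓
C4: 2 ≤ 37 ✓
C5: 6 ≤ 25 ✓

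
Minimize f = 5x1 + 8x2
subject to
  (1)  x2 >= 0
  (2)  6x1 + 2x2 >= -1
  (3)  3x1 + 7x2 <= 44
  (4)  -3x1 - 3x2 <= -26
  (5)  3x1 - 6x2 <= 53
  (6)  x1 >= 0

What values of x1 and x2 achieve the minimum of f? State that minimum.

x1 = 26/3, x2 = 0, minimum f = 130/3

Feasible corners and f = 5x1 + 8x2:
  (44/3, 0) → f = 220/3
  (26/3, 0) → f = 130/3
  (25/6, 9/2) → f = 341/6

The binding constraints are x2 = 0 and -3x1 - 3x2 = -26.
Solving simultaneously gives x1 = 26/3, x2 = 0.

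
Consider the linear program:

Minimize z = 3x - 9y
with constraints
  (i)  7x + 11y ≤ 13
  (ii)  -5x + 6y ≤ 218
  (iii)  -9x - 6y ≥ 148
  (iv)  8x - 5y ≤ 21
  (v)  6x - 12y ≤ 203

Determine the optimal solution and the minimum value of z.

x = -183/7, y = 611/42, minimum z = -2931/14

At the optimal vertex, -5x + 6y = 218 and -9x - 6y = 148.
Solving simultaneously gives x = -183/7, y = 611/42.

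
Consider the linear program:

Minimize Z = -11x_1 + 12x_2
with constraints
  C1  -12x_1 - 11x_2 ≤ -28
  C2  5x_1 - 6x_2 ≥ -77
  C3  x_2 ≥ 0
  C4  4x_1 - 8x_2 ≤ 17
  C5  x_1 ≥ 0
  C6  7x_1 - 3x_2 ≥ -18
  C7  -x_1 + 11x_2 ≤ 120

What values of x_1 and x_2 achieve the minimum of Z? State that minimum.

Vertices and Z = -11x_1 + 12x_2:
  (7/3, 0) → Z = -77/3
  (0, 28/11) → Z = 336/11
  (17/4, 0) → Z = -187/4
  (1147/36, 497/36) → Z = -6653/36
  (0, 6) → Z = 72
  (81/37, 411/37) → Z = 4041/37

The binding constraints are 4x_1 - 8x_2 = 17 and -x_1 + 11x_2 = 120.
Solving simultaneously gives x_1 = 1147/36, x_2 = 497/36.

x_1 = 1147/36, x_2 = 497/36, minimum Z = -6653/36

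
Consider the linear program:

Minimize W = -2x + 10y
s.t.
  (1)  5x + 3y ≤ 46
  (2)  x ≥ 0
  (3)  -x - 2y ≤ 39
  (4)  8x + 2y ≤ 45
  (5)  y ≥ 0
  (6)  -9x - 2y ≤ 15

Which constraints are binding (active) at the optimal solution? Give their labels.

Corner points and W = -2x + 10y:
  (0, 46/3) → W = 460/3
  (43/14, 143/14) → W = 96
  (0, 0) → W = 0
  (45/8, 0) → W = -45/4

The minimum is at (45/8, 0). Substituting into each constraint, equality holds for (4) and (5); the remaining constraints have slack.

(4) and (5)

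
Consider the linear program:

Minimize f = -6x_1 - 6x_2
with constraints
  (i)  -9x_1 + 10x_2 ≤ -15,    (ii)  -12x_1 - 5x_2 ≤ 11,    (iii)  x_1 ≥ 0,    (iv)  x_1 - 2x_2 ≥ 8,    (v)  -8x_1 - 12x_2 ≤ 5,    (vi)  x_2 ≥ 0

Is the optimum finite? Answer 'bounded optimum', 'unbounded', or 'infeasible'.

unbounded

From the feasible point (8, 0), moving in the direction (2, 1) keeps every constraint satisfied while f decreases without bound.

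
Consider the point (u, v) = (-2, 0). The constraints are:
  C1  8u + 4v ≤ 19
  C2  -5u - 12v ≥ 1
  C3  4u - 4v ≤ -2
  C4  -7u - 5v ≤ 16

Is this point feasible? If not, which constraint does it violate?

C1: -16 ≤ 19 ✓
C2: 10 ≥ 1 ✓
C3: -8 ≤ -2 ✓
C4: 14 ≤ 16 ✓

feasible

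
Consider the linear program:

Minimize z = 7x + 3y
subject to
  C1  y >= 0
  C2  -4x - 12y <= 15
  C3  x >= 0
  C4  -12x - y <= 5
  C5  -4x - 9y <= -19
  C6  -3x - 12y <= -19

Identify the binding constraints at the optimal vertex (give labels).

C3 and C5

Extreme points and z = 7x + 3y:
  (19/3, 0) → z = 133/3
  (0, 19/9) → z = 19/3
  (19/7, 19/21) → z = 152/7
The feasible region is unbounded (it extends along (0, 1), (1, 0)), but z strictly increases along every unbounded feasible direction, so there is no improving ray and the minimum is attained at a vertex.

The minimum is at (0, 19/9). Substituting into each constraint, equality holds for C3 and C5; the remaining constraints have slack.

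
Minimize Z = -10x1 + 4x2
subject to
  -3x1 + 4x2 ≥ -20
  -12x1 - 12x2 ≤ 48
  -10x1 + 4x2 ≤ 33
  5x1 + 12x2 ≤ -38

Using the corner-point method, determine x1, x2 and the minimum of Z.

Corner points and Z = -10x1 + 4x2:
  (4/7, -32/7) → Z = -24
  (11/7, -107/28) → Z = -31
  (-10/7, -18/7) → Z = 4

At the optimal vertex, -3x1 + 4x2 = -20 and 5x1 + 12x2 = -38.
Solving simultaneously gives x1 = 11/7, x2 = -107/28.

x1 = 11/7, x2 = -107/28, minimum Z = -31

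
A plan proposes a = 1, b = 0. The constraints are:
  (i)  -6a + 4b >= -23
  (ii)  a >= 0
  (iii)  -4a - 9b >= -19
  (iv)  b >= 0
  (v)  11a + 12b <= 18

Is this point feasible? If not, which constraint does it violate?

feasible

(i): -6 ≥ -23 ✓
(ii): 1 ≥ 0 ✓
(iii): -4 ≥ -19 ✓
(iv): 0 ≥ 0 ✓
(v): 11 ≤ 18 ✓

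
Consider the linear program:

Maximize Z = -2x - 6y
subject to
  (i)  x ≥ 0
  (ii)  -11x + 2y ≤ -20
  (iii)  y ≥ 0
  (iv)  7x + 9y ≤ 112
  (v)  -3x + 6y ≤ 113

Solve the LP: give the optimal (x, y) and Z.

Extreme points and Z = -2x - 6y:
  (20/11, 0) → Z = -40/11
  (404/113, 1092/113) → Z = -7360/113
  (16, 0) → Z = -32

At the optimal vertex, -11x + 2y = -20 and y = 0.
Solving simultaneously gives x = 20/11, y = 0.

x = 20/11, y = 0, maximum Z = -40/11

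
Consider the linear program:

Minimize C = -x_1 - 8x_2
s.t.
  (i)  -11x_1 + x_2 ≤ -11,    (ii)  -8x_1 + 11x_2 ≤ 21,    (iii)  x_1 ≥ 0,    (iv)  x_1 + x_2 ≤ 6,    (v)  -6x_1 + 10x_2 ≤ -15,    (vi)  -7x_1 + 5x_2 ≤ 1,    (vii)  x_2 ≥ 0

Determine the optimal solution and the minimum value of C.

x_1 = 75/16, x_2 = 21/16, minimum C = -243/16

Extreme points and C = -x_1 - 8x_2:
  (75/16, 21/16) → C = -243/16
  (6, 0) → C = -6
  (5/2, 0) → C = -5/2

The optimum lies where x_1 + x_2 = 6 and -6x_1 + 10x_2 = -15.
Solving simultaneously gives x_1 = 75/16, x_2 = 21/16.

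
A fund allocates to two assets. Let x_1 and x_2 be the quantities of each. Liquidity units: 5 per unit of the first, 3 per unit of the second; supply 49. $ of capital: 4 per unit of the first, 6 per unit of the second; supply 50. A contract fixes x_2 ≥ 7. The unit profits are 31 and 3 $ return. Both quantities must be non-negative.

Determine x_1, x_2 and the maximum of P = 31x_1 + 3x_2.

Extreme points and P = 31x_1 + 3x_2:
  (0, 25/3) → P = 25
  (0, 7) → P = 21
  (2, 7) → P = 83

At the optimal vertex, 4x_1 + 6x_2 = 50 and x_2 = 7.
Solving simultaneously gives x_1 = 2, x_2 = 7.

x_1 = 2, x_2 = 7, maximum P = 83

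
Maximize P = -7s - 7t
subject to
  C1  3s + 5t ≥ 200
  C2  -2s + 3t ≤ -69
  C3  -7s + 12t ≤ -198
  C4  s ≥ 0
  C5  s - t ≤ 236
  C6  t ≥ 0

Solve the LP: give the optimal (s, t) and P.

Vertices and P = -7s - 7t:
  (945/19, 193/19) → P = -7966/19
  (200/3, 0) → P = -1400/3
  (78, 29) → P = -749
  (2634/5, 1454/5) → P = -28616/5
  (236, 0) → P = -1652

At the optimal vertex, 3s + 5t = 200 and -2s + 3t = -69.
Solving simultaneously gives s = 945/19, t = 193/19.

s = 945/19, t = 193/19, maximum P = -7966/19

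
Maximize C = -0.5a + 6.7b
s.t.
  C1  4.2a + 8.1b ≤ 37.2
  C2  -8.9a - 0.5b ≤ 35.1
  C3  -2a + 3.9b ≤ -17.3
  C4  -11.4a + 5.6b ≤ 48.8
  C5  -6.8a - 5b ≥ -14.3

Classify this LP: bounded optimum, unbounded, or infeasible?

Extreme points and C = -0.5a + 6.7b:
  (-12824/3571, -22417/3571) → C = -1437819/35710
  (14227/3652, -2226/913) → C = -667703/36520
The feasible region has finitely many vertices and no improving ray; the maximum is -667703/36520 at (14227/3652, -2226/913).

bounded optimum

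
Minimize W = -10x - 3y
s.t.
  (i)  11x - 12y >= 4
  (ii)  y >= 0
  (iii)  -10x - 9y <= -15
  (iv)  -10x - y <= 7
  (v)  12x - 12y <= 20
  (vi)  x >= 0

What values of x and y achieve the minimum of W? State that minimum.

Corner points and W = -10x - 3y:
  (72/73, 125/219) → W = -845/73
  (16, 43/3) → W = -203
  (3/2, 0) → W = -15
  (5/3, 0) → W = -50/3

x = 16, y = 43/3, minimum W = -203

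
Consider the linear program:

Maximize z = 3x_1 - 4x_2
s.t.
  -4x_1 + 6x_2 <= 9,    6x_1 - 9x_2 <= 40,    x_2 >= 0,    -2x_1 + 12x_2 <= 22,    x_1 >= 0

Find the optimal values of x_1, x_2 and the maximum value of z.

x_1 = 113/9, x_2 = 106/27, maximum z = 593/27

Extreme points and z = 3x_1 - 4x_2:
  (2/3, 35/18) → z = -52/9
  (0, 3/2) → z = -6
  (20/3, 0) → z = 20
  (113/9, 106/27) → z = 593/27
  (0, 0) → z = 0

The binding constraints are 6x_1 - 9x_2 = 40 and -2x_1 + 12x_2 = 22.
Solving simultaneously gives x_1 = 113/9, x_2 = 106/27.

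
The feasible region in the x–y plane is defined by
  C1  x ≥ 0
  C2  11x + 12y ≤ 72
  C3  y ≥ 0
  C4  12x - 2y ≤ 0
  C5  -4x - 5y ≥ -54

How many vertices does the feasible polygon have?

Pairwise boundary intersections that survive every other constraint:
  (0, 6)
  (0, 0)
  (72/83, 432/83)

3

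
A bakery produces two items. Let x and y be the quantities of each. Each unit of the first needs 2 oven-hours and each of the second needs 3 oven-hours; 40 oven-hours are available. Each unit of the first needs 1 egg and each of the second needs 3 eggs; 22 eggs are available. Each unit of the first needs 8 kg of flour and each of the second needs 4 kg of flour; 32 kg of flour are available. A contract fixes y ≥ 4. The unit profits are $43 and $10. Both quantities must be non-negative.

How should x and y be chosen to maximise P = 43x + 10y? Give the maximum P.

Extreme points and P = 43x + 10y:
  (0, 22/3) → P = 220/3
  (0, 4) → P = 40
  (2/5, 36/5) → P = 446/5
  (2, 4) → P = 126

x = 2, y = 4, maximum P = 126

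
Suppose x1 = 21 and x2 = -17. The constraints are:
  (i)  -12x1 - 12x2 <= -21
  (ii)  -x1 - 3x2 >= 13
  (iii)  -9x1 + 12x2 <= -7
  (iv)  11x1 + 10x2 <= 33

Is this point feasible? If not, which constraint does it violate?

not feasible — violates (iv)

Constraint (iv): 11x1 + 10x2 = 61, which is not ≤ 33. All other constraints are satisfied.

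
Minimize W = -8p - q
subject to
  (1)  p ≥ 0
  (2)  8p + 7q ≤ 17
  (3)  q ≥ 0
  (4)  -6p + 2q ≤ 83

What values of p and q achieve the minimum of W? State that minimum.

p = 17/8, q = 0, minimum W = -17

Corner points and W = -8p - q:
  (0, 17/7) → W = -17/7
  (0, 0) → W = 0
  (17/8, 0) → W = -17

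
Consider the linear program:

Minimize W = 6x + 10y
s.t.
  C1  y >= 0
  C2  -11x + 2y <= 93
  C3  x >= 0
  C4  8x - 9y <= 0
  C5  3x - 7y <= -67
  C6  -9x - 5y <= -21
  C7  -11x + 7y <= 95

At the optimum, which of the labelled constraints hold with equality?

Corner points and W = 6x + 10y:
  (0, 67/7) → W = 670/7
  (0, 95/7) → W = 950/7
  (603/29, 536/29) → W = 8978/29
The feasible region is unbounded (it extends along (9, 8), (7, 11)), but W strictly increases along every unbounded feasible direction, so there is no improving ray and the minimum is attained at a vertex.

The minimum is at (0, 67/7). Substituting into each constraint, equality holds for C3 and C5; the remaining constraints have slack.

C3 and C5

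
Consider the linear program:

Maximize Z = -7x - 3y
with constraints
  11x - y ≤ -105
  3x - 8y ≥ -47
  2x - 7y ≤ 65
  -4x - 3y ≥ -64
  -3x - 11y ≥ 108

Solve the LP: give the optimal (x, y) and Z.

Corner points and Z = -7x - 3y:
  (-32/3, -37/3) → Z = 335/3
  (-1263/124, -873/124) → Z = 2865/31
  (-849/5, -289/5) → Z = 1362
  (-1381/57, -61/19) → Z = 10216/57

x = -849/5, y = -289/5, maximum Z = 1362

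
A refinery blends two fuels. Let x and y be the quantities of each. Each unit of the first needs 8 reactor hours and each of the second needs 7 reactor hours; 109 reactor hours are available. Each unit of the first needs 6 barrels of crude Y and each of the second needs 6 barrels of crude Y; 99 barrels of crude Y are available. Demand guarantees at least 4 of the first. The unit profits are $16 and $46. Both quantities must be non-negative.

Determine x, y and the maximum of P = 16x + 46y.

Corner points and P = 16x + 46y:
  (109/8, 0) → P = 218
  (4, 0) → P = 64
  (4, 11) → P = 570

x = 4, y = 11, maximum P = 570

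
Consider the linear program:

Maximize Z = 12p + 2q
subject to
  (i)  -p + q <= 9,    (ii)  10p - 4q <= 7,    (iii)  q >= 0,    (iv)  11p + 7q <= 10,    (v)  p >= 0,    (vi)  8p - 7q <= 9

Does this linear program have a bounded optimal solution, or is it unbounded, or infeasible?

Extreme points and Z = 12p + 2q:
  (7/10, 0) → Z = 42/5
  (89/114, 23/114) → Z = 557/57
  (0, 0) → Z = 0
  (0, 10/7) → Z = 20/7
The feasible region has finitely many vertices and no improving ray; the maximum is 557/57 at (89/114, 23/114).

bounded optimum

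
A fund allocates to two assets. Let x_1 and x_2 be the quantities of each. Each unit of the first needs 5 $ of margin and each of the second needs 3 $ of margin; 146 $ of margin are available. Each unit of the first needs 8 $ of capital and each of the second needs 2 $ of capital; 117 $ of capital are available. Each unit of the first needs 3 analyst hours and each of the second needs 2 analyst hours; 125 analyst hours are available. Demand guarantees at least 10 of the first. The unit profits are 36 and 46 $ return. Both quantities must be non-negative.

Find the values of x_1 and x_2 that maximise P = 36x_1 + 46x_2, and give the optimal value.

Vertices and P = 36x_1 + 46x_2:
  (117/8, 0) → P = 1053/2
  (10, 0) → P = 360
  (10, 37/2) → P = 1211

x_1 = 10, x_2 = 37/2, maximum P = 1211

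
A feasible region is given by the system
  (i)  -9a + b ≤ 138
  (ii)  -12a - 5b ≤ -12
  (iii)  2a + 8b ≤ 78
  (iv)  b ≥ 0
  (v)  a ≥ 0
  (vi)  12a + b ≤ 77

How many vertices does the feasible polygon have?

Intersecting each pair of boundary lines and keeping only the points that satisfy every inequality leaves:
  (1, 0)
  (0, 12/5)
  (0, 39/4)
  (269/47, 391/47)
  (77/12, 0)

5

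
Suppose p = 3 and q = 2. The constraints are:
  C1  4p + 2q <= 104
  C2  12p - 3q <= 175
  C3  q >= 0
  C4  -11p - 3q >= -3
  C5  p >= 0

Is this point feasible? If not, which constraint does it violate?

Constraint C4: -11p - 3q = -39, which is not ≥ -3. All other constraints are satisfied.

not feasible — violates C4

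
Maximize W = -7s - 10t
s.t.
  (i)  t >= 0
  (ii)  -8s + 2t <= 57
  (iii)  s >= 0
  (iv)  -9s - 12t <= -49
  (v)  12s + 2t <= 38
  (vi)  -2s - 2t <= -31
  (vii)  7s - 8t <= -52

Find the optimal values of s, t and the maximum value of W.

Corner points and W = -7s - 10t:
  (0, 19) → W = -190
  (0, 31/2) → W = -155
  (7/10, 74/5) → W = -1529/10

s = 7/10, t = 74/5, maximum W = -1529/10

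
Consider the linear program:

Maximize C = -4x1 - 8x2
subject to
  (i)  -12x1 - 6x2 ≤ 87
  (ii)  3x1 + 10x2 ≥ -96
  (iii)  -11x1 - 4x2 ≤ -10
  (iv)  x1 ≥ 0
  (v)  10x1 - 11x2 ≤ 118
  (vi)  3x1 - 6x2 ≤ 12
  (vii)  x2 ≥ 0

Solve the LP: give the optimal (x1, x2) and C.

The feasible region is unbounded (it extends along (0, 1), (11, 10)), but C strictly decreases along every unbounded feasible direction, so there is no improving ray and the maximum is attained at a vertex.

At the optimal vertex, -11x1 - 4x2 = -10 and x2 = 0.
Solving simultaneously gives x1 = 10/11, x2 = 0.

x1 = 10/11, x2 = 0, maximum C = -40/11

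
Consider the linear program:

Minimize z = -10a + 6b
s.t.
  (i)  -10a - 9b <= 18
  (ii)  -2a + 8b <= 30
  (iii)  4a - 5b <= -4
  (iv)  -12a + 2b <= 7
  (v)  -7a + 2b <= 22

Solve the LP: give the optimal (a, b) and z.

a = 59/11, b = 56/11, minimum z = -254/11

Vertices and z = -10a + 6b:
  (59/11, 56/11) → z = -254/11
  (1/23, 173/46) → z = 509/23
  (-27/52, 5/13) → z = 15/2

The binding constraints are -2a + 8b = 30 and 4a - 5b = -4.
Solving simultaneously gives a = 59/11, b = 56/11.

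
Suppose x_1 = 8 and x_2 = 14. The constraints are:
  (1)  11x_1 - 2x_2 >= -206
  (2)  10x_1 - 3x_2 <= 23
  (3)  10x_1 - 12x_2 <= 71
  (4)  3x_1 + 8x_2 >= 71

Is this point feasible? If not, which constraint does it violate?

Constraint (2): 10x_1 - 3x_2 = 38, which is not ≤ 23. All other constraints are satisfied.

not feasible — violates (2)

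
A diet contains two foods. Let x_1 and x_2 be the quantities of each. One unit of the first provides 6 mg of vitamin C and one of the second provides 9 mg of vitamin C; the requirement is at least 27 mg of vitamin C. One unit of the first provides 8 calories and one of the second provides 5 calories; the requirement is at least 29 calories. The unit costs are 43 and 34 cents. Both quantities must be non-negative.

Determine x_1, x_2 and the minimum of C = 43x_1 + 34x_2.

Extreme points and C = 43x_1 + 34x_2:
  (0, 29/5) → C = 986/5
  (9/2, 0) → C = 387/2
  (3, 1) → C = 163
The feasible region is unbounded (it extends along (0, 1), (1, 0)), but C strictly increases along every unbounded feasible direction, so there is no improving ray and the minimum is attained at a vertex.

x_1 = 3, x_2 = 1, minimum C = 163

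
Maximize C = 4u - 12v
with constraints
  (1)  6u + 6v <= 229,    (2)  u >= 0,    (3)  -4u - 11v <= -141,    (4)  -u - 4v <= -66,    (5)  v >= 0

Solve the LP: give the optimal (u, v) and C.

u = 260/9, v = 167/18, maximum C = 38/9

Vertices and C = 4u - 12v:
  (0, 229/6) → C = -458
  (260/9, 167/18) → C = 38/9
  (0, 33/2) → C = -198

At the optimal vertex, 6u + 6v = 229 and -u - 4v = -66.
Solving simultaneously gives u = 260/9, v = 167/18.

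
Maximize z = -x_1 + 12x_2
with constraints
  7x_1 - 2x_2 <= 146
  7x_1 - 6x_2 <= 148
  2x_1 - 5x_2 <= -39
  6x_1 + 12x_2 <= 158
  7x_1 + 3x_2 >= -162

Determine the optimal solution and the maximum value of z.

Feasible corners and z = -x_1 + 12x_2:
  (161/27, 275/27) → z = 3139/27
  (-927/41, -51/41) → z = 315/41
  (-403/11, 1039/33) → z = 4559/11

The optimum lies where 6x_1 + 12x_2 = 158 and 7x_1 + 3x_2 = -162.
Solving simultaneously gives x_1 = -403/11, x_2 = 1039/33.

x_1 = -403/11, x_2 = 1039/33, maximum z = 4559/11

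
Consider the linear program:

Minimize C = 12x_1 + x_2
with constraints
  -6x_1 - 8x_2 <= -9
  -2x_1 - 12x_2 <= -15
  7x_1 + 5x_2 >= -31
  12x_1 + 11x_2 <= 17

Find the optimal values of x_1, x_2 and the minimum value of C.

x_1 = -426/17, x_2 = 491/17, minimum C = -4621/17

Corner points and C = 12x_1 + x_2:
  (-3/14, 9/7) → C = -9/7
  (-293/26, 249/26) → C = -3267/26
  (39/122, 73/61) → C = 307/61
  (-426/17, 491/17) → C = -4621/17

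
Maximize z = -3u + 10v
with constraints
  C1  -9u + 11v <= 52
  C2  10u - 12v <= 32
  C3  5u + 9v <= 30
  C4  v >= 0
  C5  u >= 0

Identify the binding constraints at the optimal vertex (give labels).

C3 and C5

Vertices and z = -3u + 10v:
  (108/25, 14/15) → z = -272/75
  (16/5, 0) → z = -48/5
  (0, 10/3) → z = 100/3
  (0, 0) → z = 0

The maximum is at (0, 10/3). Substituting into each constraint, equality holds for C3 and C5; the remaining constraints have slack.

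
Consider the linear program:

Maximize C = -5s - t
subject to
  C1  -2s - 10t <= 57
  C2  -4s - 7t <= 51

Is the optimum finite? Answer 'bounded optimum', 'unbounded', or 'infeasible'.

unbounded

From the feasible point (-111/26, -63/13), moving in the direction (-7, 4) keeps every constraint satisfied while C increases without bound.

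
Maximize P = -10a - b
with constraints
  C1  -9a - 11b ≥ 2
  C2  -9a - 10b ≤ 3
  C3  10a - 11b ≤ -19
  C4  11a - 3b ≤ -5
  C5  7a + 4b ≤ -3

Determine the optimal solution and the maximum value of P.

a = -13/9, b = 1, maximum P = 121/9

Feasible corners and P = -10a - b:
  (-13/9, 1) → P = 121/9
  (-21/19, 151/209) → P = 2159/209
  (-223/199, 141/199) → P = 2089/199

The binding constraints are -9a - 11b = 2 and -9a - 10b = 3.
Solving simultaneously gives a = -13/9, b = 1.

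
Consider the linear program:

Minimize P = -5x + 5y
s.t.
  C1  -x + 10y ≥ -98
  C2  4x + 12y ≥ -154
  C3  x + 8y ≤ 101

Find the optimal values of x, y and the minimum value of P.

Corner points and P = -5x + 5y:
  (-7, -21/2) → P = -35/2
  (299/3, 1/6) → P = -995/2
  (-611/5, 279/10) → P = 1501/2

The optimum lies where -x + 10y = -98 and x + 8y = 101.
Solving simultaneously gives x = 299/3, y = 1/6.

x = 299/3, y = 1/6, minimum P = -995/2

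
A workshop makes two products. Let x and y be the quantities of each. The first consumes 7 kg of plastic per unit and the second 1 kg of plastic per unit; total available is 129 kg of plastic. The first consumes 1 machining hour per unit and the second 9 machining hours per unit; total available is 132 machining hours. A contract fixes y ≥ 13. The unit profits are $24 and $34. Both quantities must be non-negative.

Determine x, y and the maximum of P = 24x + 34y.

Vertices and P = 24x + 34y:
  (0, 44/3) → P = 1496/3
  (0, 13) → P = 442
  (15, 13) → P = 802

x = 15, y = 13, maximum P = 802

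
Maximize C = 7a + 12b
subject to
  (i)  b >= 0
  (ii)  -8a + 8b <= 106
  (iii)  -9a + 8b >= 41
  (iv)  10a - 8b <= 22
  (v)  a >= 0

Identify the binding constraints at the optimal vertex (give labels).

(ii) and (iv)

Vertices and C = 7a + 12b:
  (64, 309/4) → C = 1375
  (0, 53/4) → C = 159
  (63, 76) → C = 1353
  (0, 41/8) → C = 123/2

The maximum is at (64, 309/4). Substituting into each constraint, equality holds for (ii) and (iv); the remaining constraints have slack.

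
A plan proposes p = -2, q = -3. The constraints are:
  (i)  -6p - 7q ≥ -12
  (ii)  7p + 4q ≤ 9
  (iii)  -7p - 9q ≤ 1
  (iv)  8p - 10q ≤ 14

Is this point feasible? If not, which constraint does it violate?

Constraint (iii): -7p - 9q = 41, which is not ≤ 1. All other constraints are satisfied.

not feasible — violates (iii)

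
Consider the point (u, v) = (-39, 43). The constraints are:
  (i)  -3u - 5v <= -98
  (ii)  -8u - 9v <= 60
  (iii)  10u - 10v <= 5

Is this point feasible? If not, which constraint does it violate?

(i): -98 ≤ -98 ✓
(ii): -75 ≤ 60 ✓
(iii): -820 ≤ 5 ✓

feasible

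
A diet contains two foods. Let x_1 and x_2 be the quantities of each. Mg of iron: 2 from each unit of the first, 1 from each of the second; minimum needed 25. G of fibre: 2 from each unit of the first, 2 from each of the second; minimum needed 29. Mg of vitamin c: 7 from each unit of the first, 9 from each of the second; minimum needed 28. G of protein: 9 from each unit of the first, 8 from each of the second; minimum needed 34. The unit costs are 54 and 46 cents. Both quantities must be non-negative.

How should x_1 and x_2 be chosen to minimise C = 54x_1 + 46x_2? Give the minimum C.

x_1 = 21/2, x_2 = 4, minimum C = 751

Corner points and C = 54x_1 + 46x_2:
  (0, 25) → C = 1150
  (29/2, 0) → C = 783
  (21/2, 4) → C = 751
The feasible region is unbounded (it extends along (0, 1), (1, 0)), but C strictly increases along every unbounded feasible direction, so there is no improving ray and the minimum is attained at a vertex.

At the optimal vertex, 2x_1 + x_2 = 25 and 2x_1 + 2x_2 = 29.
Solving simultaneously gives x_1 = 21/2, x_2 = 4.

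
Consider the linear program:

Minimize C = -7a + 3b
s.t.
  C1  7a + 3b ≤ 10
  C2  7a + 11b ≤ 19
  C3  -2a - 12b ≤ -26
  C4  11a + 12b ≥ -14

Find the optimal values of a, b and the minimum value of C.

a = -29/31, b = 72/31, minimum C = 419/31

Feasible corners and C = -7a + 3b:
  (-29/31, 72/31) → C = 419/31
  (-382/37, 307/37) → C = 3595/37
  (-40/9, 157/54) → C = 239/6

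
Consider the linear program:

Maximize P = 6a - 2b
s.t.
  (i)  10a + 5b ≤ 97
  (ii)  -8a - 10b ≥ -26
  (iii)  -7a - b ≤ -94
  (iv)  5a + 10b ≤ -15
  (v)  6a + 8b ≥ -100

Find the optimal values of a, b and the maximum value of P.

Extreme points and P = 6a - 2b:
  (373/25, -261/25) → P = 552/5
  (638/25, -791/25) → P = 1082/5
  (426/25, -632/25) → P = 764/5

The optimum lies where 10a + 5b = 97 and 6a + 8b = -100.
Solving simultaneously gives a = 638/25, b = -791/25.

a = 638/25, b = -791/25, maximum P = 1082/5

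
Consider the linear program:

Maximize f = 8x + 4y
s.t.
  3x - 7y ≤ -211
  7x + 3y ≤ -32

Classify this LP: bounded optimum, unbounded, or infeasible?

From the feasible point (-857/58, 1381/58), moving in the direction (-3, 7) keeps every constraint satisfied while f increases without bound.

unbounded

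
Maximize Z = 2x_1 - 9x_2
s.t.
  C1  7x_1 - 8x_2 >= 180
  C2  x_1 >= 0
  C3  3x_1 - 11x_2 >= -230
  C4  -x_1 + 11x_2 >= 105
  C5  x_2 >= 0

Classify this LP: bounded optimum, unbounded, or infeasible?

From the feasible point (3820/53, 2150/53), moving in the direction (11, 1) keeps every constraint satisfied while Z increases without bound.

unbounded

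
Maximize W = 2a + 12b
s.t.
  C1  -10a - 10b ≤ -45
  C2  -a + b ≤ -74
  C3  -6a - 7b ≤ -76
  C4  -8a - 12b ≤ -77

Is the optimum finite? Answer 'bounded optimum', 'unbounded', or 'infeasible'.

unbounded

From the feasible point (193/4, -103/4), moving in the direction (1, 1) keeps every constraint satisfied while W increases without bound.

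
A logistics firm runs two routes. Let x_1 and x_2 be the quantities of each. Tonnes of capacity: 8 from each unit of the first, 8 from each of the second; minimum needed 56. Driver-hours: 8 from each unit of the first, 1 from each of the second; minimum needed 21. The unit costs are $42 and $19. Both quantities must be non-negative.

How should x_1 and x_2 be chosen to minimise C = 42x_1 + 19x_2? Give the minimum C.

Extreme points and C = 42x_1 + 19x_2:
  (0, 21) → C = 399
  (7, 0) → C = 294
  (2, 5) → C = 179
The feasible region is unbounded (it extends along (0, 1), (1, 0)), but C strictly increases along every unbounded feasible direction, so there is no improving ray and the minimum is attained at a vertex.

The optimum lies where 8x_1 + 8x_2 = 56 and 8x_1 + x_2 = 21.
Solving simultaneously gives x_1 = 2, x_2 = 5.

x_1 = 2, x_2 = 5, minimum C = 179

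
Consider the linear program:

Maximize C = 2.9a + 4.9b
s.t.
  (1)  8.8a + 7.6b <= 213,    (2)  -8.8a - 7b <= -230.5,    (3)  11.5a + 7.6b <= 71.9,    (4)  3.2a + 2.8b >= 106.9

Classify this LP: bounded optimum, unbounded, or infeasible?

The boundaries 8.8a + 7.6b = 213 and 3.2a + 2.8b = 106.9 meet at (-675.125, 809.75), but that point violates -8.8a - 7b ≤ -230.5. Every candidate vertex is excluded by some other constraint, so the feasible region is empty.

infeasible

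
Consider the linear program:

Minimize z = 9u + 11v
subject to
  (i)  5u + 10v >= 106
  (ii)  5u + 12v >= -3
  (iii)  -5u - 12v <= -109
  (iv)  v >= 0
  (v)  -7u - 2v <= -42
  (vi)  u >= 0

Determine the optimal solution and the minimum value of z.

Vertices and z = 9u + 11v:
  (91/5, 3/2) → z = 1803/10
  (52/15, 133/15) → z = 1931/15
  (109/5, 0) → z = 981/5
  (0, 21) → z = 231
The feasible region is unbounded (it extends along (0, 1), (1, 0)), but z strictly increases along every unbounded feasible direction, so there is no improving ray and the minimum is attained at a vertex.

u = 52/15, v = 133/15, minimum z = 1931/15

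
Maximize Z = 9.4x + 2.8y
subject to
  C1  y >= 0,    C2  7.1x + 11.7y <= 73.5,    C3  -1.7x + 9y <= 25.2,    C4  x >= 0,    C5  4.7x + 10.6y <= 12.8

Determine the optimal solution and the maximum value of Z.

Vertices and Z = 9.4x + 2.8y:
  (0, 0) → Z = 0
  (128/47, 0) → Z = 128/5
  (0, 64/53) → Z = 896/265

x = 128/47, y = 0, maximum Z = 128/5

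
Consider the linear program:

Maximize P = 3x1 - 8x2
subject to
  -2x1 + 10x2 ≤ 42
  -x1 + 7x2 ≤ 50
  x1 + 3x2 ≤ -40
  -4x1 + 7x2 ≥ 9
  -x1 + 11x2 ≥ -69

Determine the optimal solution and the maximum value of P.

x1 = -233/14, x2 = -109/14, maximum P = 173/14

Vertices and P = 3x1 - 8x2:
  (-263/8, -19/8) → P = -637/8
  (-96, -15) → P = -168
  (-233/14, -109/14) → P = 173/14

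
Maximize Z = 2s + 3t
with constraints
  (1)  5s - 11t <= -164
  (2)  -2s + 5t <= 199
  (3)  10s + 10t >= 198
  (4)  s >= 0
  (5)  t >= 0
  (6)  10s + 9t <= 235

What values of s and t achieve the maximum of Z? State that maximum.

Feasible corners and Z = 2s + 3t:
  (269/80, 263/16) → Z = 4483/80
  (1109/155, 563/31) → Z = 10663/155
  (0, 99/5) → Z = 297/5
  (0, 235/9) → Z = 235/3

s = 0, t = 235/9, maximum Z = 235/3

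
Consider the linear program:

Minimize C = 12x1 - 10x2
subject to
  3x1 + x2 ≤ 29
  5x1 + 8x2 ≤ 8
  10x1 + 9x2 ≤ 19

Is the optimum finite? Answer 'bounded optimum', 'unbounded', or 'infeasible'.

unbounded

From the feasible point (242/17, -233/17), moving in the direction (-8, 5) keeps every constraint satisfied while C decreases without bound.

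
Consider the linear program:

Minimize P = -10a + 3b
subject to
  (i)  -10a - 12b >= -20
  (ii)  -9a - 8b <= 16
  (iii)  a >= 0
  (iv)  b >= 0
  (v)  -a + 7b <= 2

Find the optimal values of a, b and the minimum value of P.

Vertices and P = -10a + 3b:
  (2, 0) → P = -20
  (58/41, 20/41) → P = -520/41
  (0, 0) → P = 0
  (0, 2/7) → P = 6/7

a = 2, b = 0, minimum P = -20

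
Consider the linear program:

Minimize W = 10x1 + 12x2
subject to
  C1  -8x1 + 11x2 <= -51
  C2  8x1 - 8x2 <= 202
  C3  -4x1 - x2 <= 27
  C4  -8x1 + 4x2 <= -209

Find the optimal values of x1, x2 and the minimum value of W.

Vertices and W = 10x1 + 12x2:
  (907/12, 151/3) → W = 8159/6
  (2095/56, 158/7) → W = 18059/28
  (27, 7/4) → W = 291

x1 = 27, x2 = 7/4, minimum W = 291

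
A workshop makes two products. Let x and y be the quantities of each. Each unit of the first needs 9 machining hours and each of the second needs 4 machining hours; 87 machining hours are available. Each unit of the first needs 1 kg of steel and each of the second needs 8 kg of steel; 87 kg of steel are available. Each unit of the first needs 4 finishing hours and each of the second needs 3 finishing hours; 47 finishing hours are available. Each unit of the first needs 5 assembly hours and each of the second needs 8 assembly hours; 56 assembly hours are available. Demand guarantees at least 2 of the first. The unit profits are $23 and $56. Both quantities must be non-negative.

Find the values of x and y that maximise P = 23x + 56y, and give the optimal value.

x = 2, y = 23/4, maximum P = 368

Vertices and P = 23x + 56y:
  (29/3, 0) → P = 667/3
  (2, 0) → P = 46
  (118/13, 69/52) → P = 3680/13
  (2, 23/4) → P = 368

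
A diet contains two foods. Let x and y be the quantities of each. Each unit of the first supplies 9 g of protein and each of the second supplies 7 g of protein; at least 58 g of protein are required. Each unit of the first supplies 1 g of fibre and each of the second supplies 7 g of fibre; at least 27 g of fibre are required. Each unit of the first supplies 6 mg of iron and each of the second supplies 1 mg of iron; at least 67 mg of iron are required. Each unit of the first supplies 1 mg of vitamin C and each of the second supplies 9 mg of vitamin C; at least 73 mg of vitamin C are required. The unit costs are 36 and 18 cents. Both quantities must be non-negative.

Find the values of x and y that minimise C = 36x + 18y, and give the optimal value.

x = 10, y = 7, minimum C = 486

The feasible region is unbounded (it extends along (0, 1), (1, 0)), but C strictly increases along every unbounded feasible direction, so there is no improving ray and the minimum is attained at a vertex.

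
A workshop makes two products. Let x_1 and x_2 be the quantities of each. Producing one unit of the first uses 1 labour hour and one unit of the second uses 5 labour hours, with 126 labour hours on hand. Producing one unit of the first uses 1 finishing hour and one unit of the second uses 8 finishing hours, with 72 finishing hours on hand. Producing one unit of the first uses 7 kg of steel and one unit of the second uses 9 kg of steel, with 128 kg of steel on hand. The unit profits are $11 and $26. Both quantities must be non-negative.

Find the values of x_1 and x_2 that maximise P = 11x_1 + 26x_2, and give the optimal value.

x_1 = 8, x_2 = 8, maximum P = 296

Corner points and P = 11x_1 + 26x_2:
  (0, 0) → P = 0
  (0, 9) → P = 234
  (128/7, 0) → P = 1408/7
  (8, 8) → P = 296

The optimum lies where x_1 + 8x_2 = 72 and 7x_1 + 9x_2 = 128.
Solving simultaneously gives x_1 = 8, x_2 = 8.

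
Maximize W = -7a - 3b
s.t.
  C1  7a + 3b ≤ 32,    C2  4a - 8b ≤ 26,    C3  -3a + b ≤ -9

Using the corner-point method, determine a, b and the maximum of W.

Extreme points and W = -7a - 3b:
  (167/34, -27/34) → W = -32
  (59/16, 33/16) → W = -32
  (23/10, -21/10) → W = -49/5

The binding constraints are 4a - 8b = 26 and -3a + b = -9.
Solving simultaneously gives a = 23/10, b = -21/10.

a = 23/10, b = -21/10, maximum W = -49/5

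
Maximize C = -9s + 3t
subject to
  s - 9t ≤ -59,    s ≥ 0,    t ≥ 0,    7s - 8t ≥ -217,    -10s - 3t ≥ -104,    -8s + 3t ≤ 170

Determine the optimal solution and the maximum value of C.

The optimum lies where s = 0 and 7s - 8t = -217.
Solving simultaneously gives s = 0, t = 217/8.

s = 0, t = 217/8, maximum C = 651/8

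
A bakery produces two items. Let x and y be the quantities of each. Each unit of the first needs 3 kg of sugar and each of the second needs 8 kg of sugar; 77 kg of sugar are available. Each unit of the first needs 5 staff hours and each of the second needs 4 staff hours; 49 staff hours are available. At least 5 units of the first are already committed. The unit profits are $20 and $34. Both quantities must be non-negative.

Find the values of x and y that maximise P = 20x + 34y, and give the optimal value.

x = 5, y = 6, maximum P = 304

Feasible corners and P = 20x + 34y:
  (49/5, 0) → P = 196
  (5, 0) → P = 100
  (5, 6) → P = 304

At the optimal vertex, 5x + 4y = 49 and x = 5.
Solving simultaneously gives x = 5, y = 6.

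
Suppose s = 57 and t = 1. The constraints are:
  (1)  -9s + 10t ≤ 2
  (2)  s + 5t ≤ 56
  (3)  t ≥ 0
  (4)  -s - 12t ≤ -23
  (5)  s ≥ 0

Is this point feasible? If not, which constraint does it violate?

not feasible — violates (2)

Constraint (2): s + 5t = 62, which is not ≤ 56. All other constraints are satisfied.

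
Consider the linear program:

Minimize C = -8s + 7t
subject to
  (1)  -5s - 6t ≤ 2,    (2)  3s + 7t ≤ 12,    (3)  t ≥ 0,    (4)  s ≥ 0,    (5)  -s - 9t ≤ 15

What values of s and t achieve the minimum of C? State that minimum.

Vertices and C = -8s + 7t:
  (4, 0) → C = -32
  (0, 12/7) → C = 12
  (0, 0) → C = 0

The optimum lies where 3s + 7t = 12 and t = 0.
Solving simultaneously gives s = 4, t = 0.

s = 4, t = 0, minimum C = -32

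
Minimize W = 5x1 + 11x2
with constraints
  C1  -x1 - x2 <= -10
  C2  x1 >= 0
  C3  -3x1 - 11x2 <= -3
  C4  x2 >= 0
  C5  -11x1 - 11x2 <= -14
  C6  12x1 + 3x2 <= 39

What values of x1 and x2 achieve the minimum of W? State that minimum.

x1 = 1, x2 = 9, minimum W = 104

Extreme points and W = 5x1 + 11x2:
  (0, 10) → W = 110
  (1, 9) → W = 104
  (0, 13) → W = 143

The binding constraints are -x1 - x2 = -10 and 12x1 + 3x2 = 39.
Solving simultaneously gives x1 = 1, x2 = 9.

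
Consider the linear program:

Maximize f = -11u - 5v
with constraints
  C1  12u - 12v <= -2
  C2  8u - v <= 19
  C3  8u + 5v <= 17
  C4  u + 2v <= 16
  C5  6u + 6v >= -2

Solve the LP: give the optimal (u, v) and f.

Corner points and f = -11u - 5v:
  (97/78, 55/39) → f = -539/26
  (-1/4, -1/12) → f = 19/6
  (-46/11, 111/11) → f = -49/11
  (-50/3, 49/3) → f = 305/3

The optimum lies where u + 2v = 16 and 6u + 6v = -2.
Solving simultaneously gives u = -50/3, v = 49/3.

u = -50/3, v = 49/3, maximum f = 305/3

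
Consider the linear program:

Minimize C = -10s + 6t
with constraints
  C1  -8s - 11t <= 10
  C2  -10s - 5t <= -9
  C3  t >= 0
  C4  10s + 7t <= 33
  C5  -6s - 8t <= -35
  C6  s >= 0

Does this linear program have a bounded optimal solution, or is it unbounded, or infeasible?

Corner points and C = -10s + 6t:
  (1/2, 4) → C = 19
  (0, 33/7) → C = 198/7
  (0, 35/8) → C = 105/4
The feasible region has finitely many vertices and no improving ray; the minimum is 19 at (1/2, 4).

bounded optimum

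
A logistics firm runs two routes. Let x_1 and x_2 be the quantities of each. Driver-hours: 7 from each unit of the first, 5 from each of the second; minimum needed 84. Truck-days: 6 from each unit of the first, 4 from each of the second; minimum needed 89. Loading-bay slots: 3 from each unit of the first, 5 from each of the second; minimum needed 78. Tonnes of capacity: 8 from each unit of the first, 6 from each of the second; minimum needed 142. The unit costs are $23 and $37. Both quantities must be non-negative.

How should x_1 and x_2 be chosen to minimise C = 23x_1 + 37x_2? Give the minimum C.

x_1 = 11, x_2 = 9, minimum C = 586

Extreme points and C = 23x_1 + 37x_2:
  (0, 71/3) → C = 2627/3
  (26, 0) → C = 598
  (11, 9) → C = 586
The feasible region is unbounded (it extends along (0, 1), (1, 0)), but C strictly increases along every unbounded feasible direction, so there is no improving ray and the minimum is attained at a vertex.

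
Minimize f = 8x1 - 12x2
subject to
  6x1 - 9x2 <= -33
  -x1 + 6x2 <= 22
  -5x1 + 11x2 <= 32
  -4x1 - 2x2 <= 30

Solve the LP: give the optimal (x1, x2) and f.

Feasible corners and f = 8x1 - 12x2:
  (-25/7, 9/7) → f = -44
  (-7, -1) → f = -44
  (-197/27, -11/27) → f = -1444/27

At the optimal vertex, -5x1 + 11x2 = 32 and -4x1 - 2x2 = 30.
Solving simultaneously gives x1 = -197/27, x2 = -11/27.

x1 = -197/27, x2 = -11/27, minimum f = -1444/27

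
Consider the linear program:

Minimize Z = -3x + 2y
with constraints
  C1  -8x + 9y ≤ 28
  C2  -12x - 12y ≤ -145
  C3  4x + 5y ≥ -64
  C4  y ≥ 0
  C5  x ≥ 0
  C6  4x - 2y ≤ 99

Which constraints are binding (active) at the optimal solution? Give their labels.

C4 and C6

Feasible corners and Z = -3x + 2y:
  (19/4, 22/3) → Z = 5/12
  (947/20, 226/5) → Z = -1033/20
  (145/12, 0) → Z = -145/4
  (99/4, 0) → Z = -297/4

The minimum is at (99/4, 0). Substituting into each constraint, equality holds for C4 and C6; the remaining constraints have slack.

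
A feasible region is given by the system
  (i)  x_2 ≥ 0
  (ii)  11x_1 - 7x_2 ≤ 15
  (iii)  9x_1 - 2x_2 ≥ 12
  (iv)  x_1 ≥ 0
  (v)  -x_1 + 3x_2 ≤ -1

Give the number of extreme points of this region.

The feasible vertices (each the meet of two boundaries and inside every other half-plane) are:
  (15/11, 0)
  (4/3, 0)
  (19/13, 2/13)
  (34/25, 3/25)

4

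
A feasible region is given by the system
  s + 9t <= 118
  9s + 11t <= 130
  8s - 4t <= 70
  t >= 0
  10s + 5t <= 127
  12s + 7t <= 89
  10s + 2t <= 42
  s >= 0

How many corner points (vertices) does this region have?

5

Intersecting each pair of boundary lines and keeping only the points that satisfy every inequality leaves:
  (1, 11)
  (0, 130/11)
  (21/5, 0)
  (0, 0)
  (58/23, 193/23)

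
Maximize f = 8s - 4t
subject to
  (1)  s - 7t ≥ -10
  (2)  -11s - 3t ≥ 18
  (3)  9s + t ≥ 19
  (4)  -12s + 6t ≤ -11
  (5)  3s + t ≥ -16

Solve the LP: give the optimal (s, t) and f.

s = 15, t = -61, maximum f = 364

Corner points and f = 8s - 4t:
  (75/16, -371/16) → f = 521/4
  (15, -61) → f = 364
  (35/6, -67/2) → f = 542/3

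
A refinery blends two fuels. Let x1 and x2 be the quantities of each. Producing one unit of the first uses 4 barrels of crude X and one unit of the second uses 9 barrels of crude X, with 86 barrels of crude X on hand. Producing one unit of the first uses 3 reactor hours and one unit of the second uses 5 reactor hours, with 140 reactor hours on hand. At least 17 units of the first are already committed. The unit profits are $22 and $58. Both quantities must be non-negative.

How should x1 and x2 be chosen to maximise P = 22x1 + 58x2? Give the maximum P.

x1 = 17, x2 = 2, maximum P = 490

Vertices and P = 22x1 + 58x2:
  (43/2, 0) → P = 473
  (17, 0) → P = 374
  (17, 2) → P = 490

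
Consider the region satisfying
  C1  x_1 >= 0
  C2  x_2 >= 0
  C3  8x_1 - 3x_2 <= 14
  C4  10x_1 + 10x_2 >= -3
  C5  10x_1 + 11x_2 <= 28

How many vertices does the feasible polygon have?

Intersecting each pair of boundary lines and keeping only the points that satisfy every inequality leaves:
  (0, 0)
  (0, 28/11)
  (7/4, 0)
  (119/59, 42/59)

4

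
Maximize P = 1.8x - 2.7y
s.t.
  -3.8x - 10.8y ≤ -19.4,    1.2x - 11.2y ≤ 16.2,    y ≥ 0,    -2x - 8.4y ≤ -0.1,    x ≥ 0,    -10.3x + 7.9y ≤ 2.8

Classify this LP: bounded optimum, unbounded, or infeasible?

From the feasible point (97/19, 0), moving in the direction (11.2, 1.2) keeps every constraint satisfied while P increases without bound.

unbounded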